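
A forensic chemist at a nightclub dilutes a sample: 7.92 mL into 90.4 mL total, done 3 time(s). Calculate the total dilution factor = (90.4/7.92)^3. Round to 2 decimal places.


Dilution factor calculation:
Single dilution = V_total / V_sample = 90.4 / 7.92 ≈ 11.414141
Number of dilutions = 3
Total DF = (90.4 / 7.92)^3 (full precision, rounded at the end) = 1487.06

1487.06


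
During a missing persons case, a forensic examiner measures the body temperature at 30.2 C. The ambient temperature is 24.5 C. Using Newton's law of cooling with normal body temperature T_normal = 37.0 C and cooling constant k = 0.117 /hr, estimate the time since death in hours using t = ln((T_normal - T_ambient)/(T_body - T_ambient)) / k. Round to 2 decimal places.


Using Newton's law of cooling:
t = ln((T_normal - T_ambient) / (T_body - T_ambient)) / k
T_normal - T_ambient = 12.5
T_body - T_ambient = 5.7
Ratio = 2.192982
ln(ratio) = 0.785262
t = 0.785262 / 0.117 = 6.71 hours

6.71


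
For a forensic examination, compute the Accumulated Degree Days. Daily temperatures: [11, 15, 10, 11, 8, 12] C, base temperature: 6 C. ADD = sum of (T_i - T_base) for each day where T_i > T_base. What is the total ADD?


Computing ADD day by day:
Day 1: max(0, 11 - 6) = 5
Day 2: max(0, 15 - 6) = 9
Day 3: max(0, 10 - 6) = 4
Day 4: max(0, 11 - 6) = 5
Day 5: max(0, 8 - 6) = 2
Day 6: max(0, 12 - 6) = 6
Total ADD = 31

31


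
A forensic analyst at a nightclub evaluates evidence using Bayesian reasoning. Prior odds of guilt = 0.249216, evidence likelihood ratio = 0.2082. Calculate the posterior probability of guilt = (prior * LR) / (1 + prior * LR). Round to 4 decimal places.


Bayesian evidence evaluation:
Posterior odds = prior_odds * LR = 0.249216 * 0.2082 = 0.05188677
Posterior probability = posterior_odds / (1 + posterior_odds)
= 0.05188677 / (1 + 0.05188677)
= 0.05188677 / 1.05188677
= 0.0493

0.0493


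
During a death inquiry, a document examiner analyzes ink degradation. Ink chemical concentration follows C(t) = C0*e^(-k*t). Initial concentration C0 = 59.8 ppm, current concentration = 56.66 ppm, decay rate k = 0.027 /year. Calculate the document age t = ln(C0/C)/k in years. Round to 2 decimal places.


Document age estimation:
C0/C = 59.8 / 56.66 = 1.055418
ln(C0/C) = 0.053937
t = 0.053937 / 0.027 = 2.00 years

2.00


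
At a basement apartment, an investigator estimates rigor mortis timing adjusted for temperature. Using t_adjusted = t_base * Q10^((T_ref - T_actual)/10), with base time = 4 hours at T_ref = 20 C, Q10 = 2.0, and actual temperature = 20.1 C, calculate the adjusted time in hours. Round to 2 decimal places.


Rigor mortis time adjustment:
Exponent = (T_ref - T_actual) / 10 = (20 - 20.1) / 10 = -0.01
Q10 factor = 2.0^-0.01 = 0.99309
t_adjusted = 4 * 0.99309 = 3.97 hours

3.97


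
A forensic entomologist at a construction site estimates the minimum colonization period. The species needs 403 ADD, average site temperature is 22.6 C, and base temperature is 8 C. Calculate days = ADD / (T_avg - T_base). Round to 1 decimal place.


Insect development time:
Effective temperature = avg_temp - T_base = 22.6 - 8 = 14.6 C
Days = ADD / effective_temp = 403 / 14.6 = 27.6 days

27.6


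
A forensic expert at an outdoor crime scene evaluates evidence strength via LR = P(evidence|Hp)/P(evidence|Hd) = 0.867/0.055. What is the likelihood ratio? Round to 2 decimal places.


Likelihood ratio calculation:
LR = P(E|Hp) / P(E|Hd)
LR = 0.867 / 0.055
LR = 15.76

15.76


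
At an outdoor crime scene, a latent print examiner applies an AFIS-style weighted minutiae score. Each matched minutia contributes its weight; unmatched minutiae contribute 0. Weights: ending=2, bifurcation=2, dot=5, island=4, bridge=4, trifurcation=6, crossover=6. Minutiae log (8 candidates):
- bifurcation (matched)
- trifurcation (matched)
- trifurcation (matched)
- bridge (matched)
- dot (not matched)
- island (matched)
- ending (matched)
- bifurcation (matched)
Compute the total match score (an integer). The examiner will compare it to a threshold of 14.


Weighted minutiae match score:
  bifurcation: matched, +2 (running total 2)
  trifurcation: matched, +6 (running total 8)
  trifurcation: matched, +6 (running total 14)
  bridge: matched, +4 (running total 18)
  dot: not matched, +0
  island: matched, +4 (running total 22)
  ending: matched, +2 (running total 24)
  bifurcation: matched, +2 (running total 26)
Total score = 26
Threshold = 14; verdict = identification

26


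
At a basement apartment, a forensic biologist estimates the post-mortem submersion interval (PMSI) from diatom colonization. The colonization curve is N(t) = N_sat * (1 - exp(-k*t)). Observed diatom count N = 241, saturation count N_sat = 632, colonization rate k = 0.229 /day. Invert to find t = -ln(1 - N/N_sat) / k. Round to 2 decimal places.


PMSI from diatom colonization curve:
N / N_sat = 241 / 632 = 0.381329
1 - N/N_sat = 0.618671
ln(1 - N/N_sat) = -0.480182
t = -ln(1 - N/N_sat) / k = -(-0.480182) / 0.229 = 2.10 days

2.10


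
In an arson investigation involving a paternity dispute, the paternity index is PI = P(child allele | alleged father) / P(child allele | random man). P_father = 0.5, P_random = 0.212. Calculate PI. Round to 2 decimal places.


Paternity Index calculation:
PI = P(allele|father) / P(allele|random)
PI = 0.5 / 0.212
PI = 2.36

2.36


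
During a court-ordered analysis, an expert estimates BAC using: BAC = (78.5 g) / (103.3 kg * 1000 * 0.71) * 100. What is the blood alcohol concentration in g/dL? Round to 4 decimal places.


Applying the Widmark formula:
BAC = (dose_g / (body_wt * 1000 * r)) * 100
Denominator = 103.3 * 1000 * 0.71 = 73343
BAC = (78.5 / 73343) * 100
BAC = 0.1070 g/dL

0.1070


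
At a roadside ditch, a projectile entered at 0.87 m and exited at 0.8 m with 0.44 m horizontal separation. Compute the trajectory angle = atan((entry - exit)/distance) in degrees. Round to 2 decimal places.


Bullet trajectory angle:
Height difference = 0.87 - 0.8 = 0.07 m
angle = atan(0.07 / 0.44)
angle = atan(0.159091)
angle = 9.04 degrees

9.04


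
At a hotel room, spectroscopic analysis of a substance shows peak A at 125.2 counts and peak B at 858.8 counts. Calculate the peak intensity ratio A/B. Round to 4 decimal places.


Spectral peak ratio:
Peak A = 125.2 counts
Peak B = 858.8 counts
Ratio = 125.2 / 858.8 = 0.1458

0.1458


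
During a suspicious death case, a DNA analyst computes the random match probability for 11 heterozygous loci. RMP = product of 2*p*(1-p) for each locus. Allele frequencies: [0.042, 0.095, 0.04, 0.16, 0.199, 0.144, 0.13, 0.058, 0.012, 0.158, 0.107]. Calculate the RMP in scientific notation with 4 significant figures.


Computing RMP for 11 loci:
Locus 1: 2 * 0.042 * 0.958 = 0.080472
Locus 2: 2 * 0.095 * 0.905 = 0.17195
Locus 3: 2 * 0.04 * 0.96 = 0.0768
Locus 4: 2 * 0.16 * 0.84 = 0.2688
Locus 5: 2 * 0.199 * 0.801 = 0.318798
Locus 6: 2 * 0.144 * 0.856 = 0.246528
Locus 7: 2 * 0.13 * 0.87 = 0.2262
Locus 8: 2 * 0.058 * 0.942 = 0.109272
Locus 9: 2 * 0.012 * 0.988 = 0.023712
Locus 10: 2 * 0.158 * 0.842 = 0.266072
Locus 11: 2 * 0.107 * 0.893 = 0.191102
RMP = 6.690e-10

6.690e-10


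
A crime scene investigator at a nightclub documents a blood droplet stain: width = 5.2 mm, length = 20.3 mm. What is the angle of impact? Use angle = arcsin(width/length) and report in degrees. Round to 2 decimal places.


Blood spatter impact angle calculation:
width / length = 5.2 / 20.3 = 0.256158
angle = arcsin(0.256158)
angle = 14.84 degrees

14.84


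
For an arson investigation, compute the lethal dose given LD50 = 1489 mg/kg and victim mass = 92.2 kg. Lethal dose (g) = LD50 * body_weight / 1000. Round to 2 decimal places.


Lethal dose calculation:
Lethal dose = LD50 * body_weight / 1000
= 1489 * 92.2 / 1000
= 137285.8 / 1000
= 137.29 g

137.29


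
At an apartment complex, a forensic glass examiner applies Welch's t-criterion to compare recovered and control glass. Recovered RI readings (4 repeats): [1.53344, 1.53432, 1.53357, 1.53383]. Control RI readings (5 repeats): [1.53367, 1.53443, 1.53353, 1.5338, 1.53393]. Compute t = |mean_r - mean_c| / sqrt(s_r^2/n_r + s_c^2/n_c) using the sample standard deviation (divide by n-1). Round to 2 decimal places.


Welch's t-criterion for glass RI comparison:
Recovered mean = sum / n_r = 6.13516 / 4 = 1.53379
Control mean = sum / n_c = 7.66936 / 5 = 1.533872
Recovered sample variance s_r^2 = 1.51133e-07
Control sample variance s_c^2 = 1.1942e-07
Welch SE (unpooled) = sqrt(s_r^2/n_r + s_c^2/n_c) = sqrt(3.77833e-08 + 2.3884e-08) = sqrt(6.16673e-08) = 0.000248329
|mean_r - mean_c| = 8.2e-05
t = 8.2e-05 / 0.000248329 = 0.33

0.33


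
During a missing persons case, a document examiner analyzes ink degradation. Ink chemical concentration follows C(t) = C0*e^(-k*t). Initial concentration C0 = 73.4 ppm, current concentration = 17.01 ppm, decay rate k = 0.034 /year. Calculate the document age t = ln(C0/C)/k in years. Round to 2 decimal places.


Document age estimation:
C0/C = 73.4 / 17.01 = 4.315109
ln(C0/C) = 1.462123
t = 1.462123 / 0.034 = 43.00 years

43.00


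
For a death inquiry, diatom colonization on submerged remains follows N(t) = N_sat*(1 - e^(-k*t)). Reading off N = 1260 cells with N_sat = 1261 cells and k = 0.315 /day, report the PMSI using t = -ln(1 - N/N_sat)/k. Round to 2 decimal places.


PMSI from diatom colonization curve:
N / N_sat = 1260 / 1261 = 0.999207
1 - N/N_sat = 0.000793
ln(1 - N/N_sat) = -7.139687
t = -ln(1 - N/N_sat) / k = -(-7.139687) / 0.315 = 22.67 days

22.67


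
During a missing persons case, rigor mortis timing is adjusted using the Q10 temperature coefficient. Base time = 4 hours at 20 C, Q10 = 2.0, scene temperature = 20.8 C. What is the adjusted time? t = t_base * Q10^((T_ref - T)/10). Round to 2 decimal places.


Rigor mortis time adjustment:
Exponent = (T_ref - T_actual) / 10 = (20 - 20.8) / 10 = -0.08
Q10 factor = 2.0^-0.08 = 0.94606
t_adjusted = 4 * 0.94606 = 3.78 hours

3.78


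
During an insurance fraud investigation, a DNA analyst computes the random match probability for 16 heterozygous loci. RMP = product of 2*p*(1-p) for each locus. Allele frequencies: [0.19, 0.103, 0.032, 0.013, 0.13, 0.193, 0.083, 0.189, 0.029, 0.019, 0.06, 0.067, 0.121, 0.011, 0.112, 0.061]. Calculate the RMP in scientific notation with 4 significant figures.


Computing RMP for 16 loci:
Locus 1: 2 * 0.19 * 0.81 = 0.3078
Locus 2: 2 * 0.103 * 0.897 = 0.184782
Locus 3: 2 * 0.032 * 0.968 = 0.061952
Locus 4: 2 * 0.013 * 0.987 = 0.025662
Locus 5: 2 * 0.13 * 0.87 = 0.2262
Locus 6: 2 * 0.193 * 0.807 = 0.311502
Locus 7: 2 * 0.083 * 0.917 = 0.152222
Locus 8: 2 * 0.189 * 0.811 = 0.306558
Locus 9: 2 * 0.029 * 0.971 = 0.056318
Locus 10: 2 * 0.019 * 0.981 = 0.037278
Locus 11: 2 * 0.06 * 0.94 = 0.1128
Locus 12: 2 * 0.067 * 0.933 = 0.125022
Locus 13: 2 * 0.121 * 0.879 = 0.212718
Locus 14: 2 * 0.011 * 0.989 = 0.021758
Locus 15: 2 * 0.112 * 0.888 = 0.198912
Locus 16: 2 * 0.061 * 0.939 = 0.114558
RMP = 9.284e-16

9.284e-16


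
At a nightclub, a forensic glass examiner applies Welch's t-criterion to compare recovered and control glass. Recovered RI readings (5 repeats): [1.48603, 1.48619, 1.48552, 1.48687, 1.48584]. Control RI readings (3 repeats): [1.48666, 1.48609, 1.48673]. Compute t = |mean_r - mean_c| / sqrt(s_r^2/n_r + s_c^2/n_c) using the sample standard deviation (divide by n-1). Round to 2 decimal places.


Welch's t-criterion for glass RI comparison:
Recovered mean = sum / n_r = 7.43045 / 5 = 1.48609
Control mean = sum / n_c = 4.45948 / 3 = 1.4864933
Recovered sample variance s_r^2 = 2.5235e-07
Control sample variance s_c^2 = 1.23233e-07
Welch SE (unpooled) = sqrt(s_r^2/n_r + s_c^2/n_c) = sqrt(5.047e-08 + 4.10778e-08) = sqrt(9.15478e-08) = 0.000302569
|mean_r - mean_c| = 0.000403333
t = 0.000403333 / 0.000302569 = 1.33

1.33


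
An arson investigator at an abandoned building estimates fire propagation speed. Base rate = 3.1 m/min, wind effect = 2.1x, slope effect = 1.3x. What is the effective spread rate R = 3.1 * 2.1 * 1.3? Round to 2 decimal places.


Fire spread rate calculation:
R = R0 * wind_factor * slope_factor
= 3.1 * 2.1 * 1.3
= 6.51 * 1.3
= 8.46 m/min

8.46


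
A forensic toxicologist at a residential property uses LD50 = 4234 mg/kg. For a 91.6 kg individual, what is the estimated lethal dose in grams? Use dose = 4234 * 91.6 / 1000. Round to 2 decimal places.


Lethal dose calculation:
Lethal dose = LD50 * body_weight / 1000
= 4234 * 91.6 / 1000
= 387834.4 / 1000
= 387.83 g

387.83


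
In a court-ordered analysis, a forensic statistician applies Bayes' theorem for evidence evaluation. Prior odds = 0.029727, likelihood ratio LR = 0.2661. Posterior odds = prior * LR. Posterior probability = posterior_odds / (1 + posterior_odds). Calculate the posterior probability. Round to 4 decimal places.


Bayesian evidence evaluation:
Posterior odds = prior_odds * LR = 0.029727 * 0.2661 = 0.007910355
Posterior probability = posterior_odds / (1 + posterior_odds)
= 0.007910355 / (1 + 0.007910355)
= 0.007910355 / 1.007910355
= 0.0078

0.0078


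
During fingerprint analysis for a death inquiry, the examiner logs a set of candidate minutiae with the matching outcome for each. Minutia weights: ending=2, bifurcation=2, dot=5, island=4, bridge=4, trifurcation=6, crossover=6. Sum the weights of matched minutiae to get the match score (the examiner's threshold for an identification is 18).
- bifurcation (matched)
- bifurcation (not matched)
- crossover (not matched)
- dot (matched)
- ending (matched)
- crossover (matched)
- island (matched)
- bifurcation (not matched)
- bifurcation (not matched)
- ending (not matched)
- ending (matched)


Weighted minutiae match score:
  bifurcation: matched, +2 (running total 2)
  bifurcation: not matched, +0
  crossover: not matched, +0
  dot: matched, +5 (running total 7)
  ending: matched, +2 (running total 9)
  crossover: matched, +6 (running total 15)
  island: matched, +4 (running total 19)
  bifurcation: not matched, +0
  bifurcation: not matched, +0
  ending: not matched, +0
  ending: matched, +2 (running total 21)
Total score = 21
Threshold = 18; verdict = identification

21


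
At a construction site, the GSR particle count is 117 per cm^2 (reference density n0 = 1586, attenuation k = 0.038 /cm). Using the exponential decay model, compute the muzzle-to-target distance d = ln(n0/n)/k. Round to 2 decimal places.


GSR distance calculation:
n0/n = 1586 / 117 = 13.555556
ln(n0/n) = 2.606797
d = 2.606797 / 0.038 = 68.60 cm

68.60


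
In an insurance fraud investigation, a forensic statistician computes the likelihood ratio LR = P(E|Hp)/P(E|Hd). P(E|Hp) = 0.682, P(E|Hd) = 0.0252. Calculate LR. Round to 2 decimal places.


Likelihood ratio calculation:
LR = P(E|Hp) / P(E|Hd)
LR = 0.682 / 0.0252
LR = 27.06

27.06


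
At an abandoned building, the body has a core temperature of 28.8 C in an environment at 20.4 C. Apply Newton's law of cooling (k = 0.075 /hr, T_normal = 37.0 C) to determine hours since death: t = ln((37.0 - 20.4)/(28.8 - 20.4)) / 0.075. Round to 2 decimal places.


Using Newton's law of cooling:
t = ln((T_normal - T_ambient) / (T_body - T_ambient)) / k
T_normal - T_ambient = 16.6
T_body - T_ambient = 8.4
Ratio = 1.97619
ln(ratio) = 0.681171
t = 0.681171 / 0.075 = 9.08 hours

9.08


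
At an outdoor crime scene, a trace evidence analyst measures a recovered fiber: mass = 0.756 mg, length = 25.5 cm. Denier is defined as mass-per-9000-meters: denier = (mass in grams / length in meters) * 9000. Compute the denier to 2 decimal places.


Denier calculation:
Mass in grams = 0.756 mg / 1000 = 0.000756 g
Length in meters = 25.5 cm / 100 = 0.255 m
Linear density = mass / length = 0.000756 / 0.255 = 0.00296471 g/m
Denier = (g/m) * 9000 = 0.00296471 * 9000 = 26.68

26.68


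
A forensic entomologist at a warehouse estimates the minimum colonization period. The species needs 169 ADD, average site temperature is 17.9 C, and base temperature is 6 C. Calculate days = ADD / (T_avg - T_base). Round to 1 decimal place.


Insect development time:
Effective temperature = avg_temp - T_base = 17.9 - 6 = 11.9 C
Days = ADD / effective_temp = 169 / 11.9 = 14.2 days

14.2


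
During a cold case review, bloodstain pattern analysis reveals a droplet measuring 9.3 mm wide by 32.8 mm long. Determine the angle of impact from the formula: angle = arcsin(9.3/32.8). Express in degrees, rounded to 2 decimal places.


Blood spatter impact angle calculation:
width / length = 9.3 / 32.8 = 0.283537
angle = arcsin(0.283537)
angle = 16.47 degrees

16.47


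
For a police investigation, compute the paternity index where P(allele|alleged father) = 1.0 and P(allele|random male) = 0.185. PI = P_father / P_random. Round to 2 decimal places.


Paternity Index calculation:
PI = P(allele|father) / P(allele|random)
PI = 1.0 / 0.185
PI = 5.41

5.41


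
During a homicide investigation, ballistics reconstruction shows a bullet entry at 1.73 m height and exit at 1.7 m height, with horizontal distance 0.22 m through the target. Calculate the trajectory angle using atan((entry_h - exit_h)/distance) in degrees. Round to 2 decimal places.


Bullet trajectory angle:
Height difference = 1.73 - 1.7 = 0.03 m
angle = atan(0.03 / 0.22)
angle = atan(0.136364)
angle = 7.77 degrees

7.77


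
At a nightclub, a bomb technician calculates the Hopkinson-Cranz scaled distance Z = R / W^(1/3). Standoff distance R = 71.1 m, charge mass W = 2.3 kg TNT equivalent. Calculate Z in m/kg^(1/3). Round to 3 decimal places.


Scaled distance calculation:
W^(1/3) = 2.3^(1/3) = 1.320006
Z = R / W^(1/3) = 71.1 / 1.320006
Z = 53.863 m/kg^(1/3)

53.863


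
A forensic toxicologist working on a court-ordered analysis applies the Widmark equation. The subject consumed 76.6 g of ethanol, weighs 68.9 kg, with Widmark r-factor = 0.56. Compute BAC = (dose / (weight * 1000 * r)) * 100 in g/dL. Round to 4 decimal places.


Applying the Widmark formula:
BAC = (dose_g / (body_wt * 1000 * r)) * 100
Denominator = 68.9 * 1000 * 0.56 = 38584
BAC = (76.6 / 38584) * 100
BAC = 0.1985 g/dL

0.1985


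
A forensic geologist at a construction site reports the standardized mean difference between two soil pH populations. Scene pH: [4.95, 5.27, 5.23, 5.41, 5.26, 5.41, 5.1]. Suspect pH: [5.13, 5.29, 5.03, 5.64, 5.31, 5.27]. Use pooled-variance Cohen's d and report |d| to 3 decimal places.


Pooled-variance Cohen's d for soil pH comparison:
Scene mean = 36.63 / 7 = 5.232857
Suspect mean = 31.67 / 6 = 5.278333
Scene sample variance s_s^2 = 0.02709
Suspect sample variance s_c^2 = 0.043137
Pooled variance = ((n_s-1)*s_s^2 + (n_c-1)*s_c^2) / (n_s + n_c - 2) = 0.034384
Pooled SD = sqrt(0.034384) = 0.185429
Mean difference = -0.045476
|d| = |-0.045476| / 0.185429 = 0.245

0.245


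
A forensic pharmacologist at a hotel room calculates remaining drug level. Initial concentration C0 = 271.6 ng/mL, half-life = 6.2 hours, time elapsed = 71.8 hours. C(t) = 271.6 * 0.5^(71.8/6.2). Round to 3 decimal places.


Drug concentration decay:
Number of half-lives = t / t_half = 71.8 / 6.2 = 11.580645
Decay factor = 0.5^11.580645 = 0.0003265
C(t) = 271.6 * 0.0003265 = 0.089 ng/mL

0.089


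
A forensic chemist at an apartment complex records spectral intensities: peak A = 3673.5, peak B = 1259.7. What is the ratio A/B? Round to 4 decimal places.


Spectral peak ratio:
Peak A = 3673.5 counts
Peak B = 1259.7 counts
Ratio = 3673.5 / 1259.7 = 2.9162

2.9162


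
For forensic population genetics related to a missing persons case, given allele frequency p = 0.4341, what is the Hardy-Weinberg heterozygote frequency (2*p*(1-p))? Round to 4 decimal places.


Hardy-Weinberg heterozygote frequency:
q = 1 - p = 1 - 0.4341 = 0.5659
2pq = 2 * 0.4341 * 0.5659 = 0.4913

0.4913


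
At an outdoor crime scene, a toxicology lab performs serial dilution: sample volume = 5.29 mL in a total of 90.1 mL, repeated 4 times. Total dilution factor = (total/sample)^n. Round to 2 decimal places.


Dilution factor calculation:
Single dilution = V_total / V_sample = 90.1 / 5.29 ≈ 17.032136
Number of dilutions = 4
Total DF = (90.1 / 5.29)^4 (full precision, rounded at the end) = 84154.33

84154.33


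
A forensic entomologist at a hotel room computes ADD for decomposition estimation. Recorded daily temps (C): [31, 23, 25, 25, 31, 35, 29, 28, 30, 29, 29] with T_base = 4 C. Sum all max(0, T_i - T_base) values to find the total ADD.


Computing ADD day by day:
Day 1: max(0, 31 - 4) = 27
Day 2: max(0, 23 - 4) = 19
Day 3: max(0, 25 - 4) = 21
Day 4: max(0, 25 - 4) = 21
Day 5: max(0, 31 - 4) = 27
Day 6: max(0, 35 - 4) = 31
Day 7: max(0, 29 - 4) = 25
Day 8: max(0, 28 - 4) = 24
Day 9: max(0, 30 - 4) = 26
Day 10: max(0, 29 - 4) = 25
Day 11: max(0, 29 - 4) = 25
Total ADD = 271

271


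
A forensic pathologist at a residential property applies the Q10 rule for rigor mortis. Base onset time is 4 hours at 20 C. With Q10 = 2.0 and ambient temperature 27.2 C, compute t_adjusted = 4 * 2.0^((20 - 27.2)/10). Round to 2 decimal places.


Rigor mortis time adjustment:
Exponent = (T_ref - T_actual) / 10 = (20 - 27.2) / 10 = -0.72
Q10 factor = 2.0^-0.72 = 0.6071
t_adjusted = 4 * 0.6071 = 2.43 hours

2.43


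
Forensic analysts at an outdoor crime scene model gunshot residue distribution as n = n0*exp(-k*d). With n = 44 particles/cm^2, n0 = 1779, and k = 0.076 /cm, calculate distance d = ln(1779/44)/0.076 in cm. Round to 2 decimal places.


GSR distance calculation:
n0/n = 1779 / 44 = 40.431818
ln(n0/n) = 3.699617
d = 3.699617 / 0.076 = 48.68 cm

48.68


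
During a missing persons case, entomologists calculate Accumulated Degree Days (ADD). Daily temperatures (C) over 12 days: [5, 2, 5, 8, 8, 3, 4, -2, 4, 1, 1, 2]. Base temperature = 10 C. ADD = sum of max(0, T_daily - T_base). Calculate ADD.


Computing ADD day by day:
Day 1: max(0, 5 - 10) = 0
Day 2: max(0, 2 - 10) = 0
Day 3: max(0, 5 - 10) = 0
Day 4: max(0, 8 - 10) = 0
Day 5: max(0, 8 - 10) = 0
Day 6: max(0, 3 - 10) = 0
Day 7: max(0, 4 - 10) = 0
Day 8: max(0, -2 - 10) = 0
Day 9: max(0, 4 - 10) = 0
Day 10: max(0, 1 - 10) = 0
Day 11: max(0, 1 - 10) = 0
Day 12: max(0, 2 - 10) = 0
Total ADD = 0

0


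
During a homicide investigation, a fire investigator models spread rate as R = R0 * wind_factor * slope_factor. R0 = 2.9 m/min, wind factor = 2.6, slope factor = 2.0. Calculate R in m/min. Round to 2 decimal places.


Fire spread rate calculation:
R = R0 * wind_factor * slope_factor
= 2.9 * 2.6 * 2.0
= 7.54 * 2.0
= 15.08 m/min

15.08


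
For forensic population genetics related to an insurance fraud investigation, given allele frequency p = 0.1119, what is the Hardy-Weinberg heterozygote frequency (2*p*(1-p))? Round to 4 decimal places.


Hardy-Weinberg heterozygote frequency:
q = 1 - p = 1 - 0.1119 = 0.8881
2pq = 2 * 0.1119 * 0.8881 = 0.1988

0.1988


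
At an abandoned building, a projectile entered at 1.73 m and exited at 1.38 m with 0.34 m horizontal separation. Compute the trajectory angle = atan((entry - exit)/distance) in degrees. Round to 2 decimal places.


Bullet trajectory angle:
Height difference = 1.73 - 1.38 = 0.35 m
angle = atan(0.35 / 0.34)
angle = atan(1.029412)
angle = 45.83 degrees

45.83


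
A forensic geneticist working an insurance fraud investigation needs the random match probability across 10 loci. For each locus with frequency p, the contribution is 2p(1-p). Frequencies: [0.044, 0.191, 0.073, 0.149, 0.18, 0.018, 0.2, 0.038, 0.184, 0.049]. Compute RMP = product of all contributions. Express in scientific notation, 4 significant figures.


Computing RMP for 10 loci:
Locus 1: 2 * 0.044 * 0.956 = 0.084128
Locus 2: 2 * 0.191 * 0.809 = 0.309038
Locus 3: 2 * 0.073 * 0.927 = 0.135342
Locus 4: 2 * 0.149 * 0.851 = 0.253598
Locus 5: 2 * 0.18 * 0.82 = 0.2952
Locus 6: 2 * 0.018 * 0.982 = 0.035352
Locus 7: 2 * 0.2 * 0.8 = 0.32
Locus 8: 2 * 0.038 * 0.962 = 0.073112
Locus 9: 2 * 0.184 * 0.816 = 0.300288
Locus 10: 2 * 0.049 * 0.951 = 0.093198
RMP = 6.097e-09

6.097e-09


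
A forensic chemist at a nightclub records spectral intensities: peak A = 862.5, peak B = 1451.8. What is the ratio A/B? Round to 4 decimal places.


Spectral peak ratio:
Peak A = 862.5 counts
Peak B = 1451.8 counts
Ratio = 862.5 / 1451.8 = 0.5941

0.5941


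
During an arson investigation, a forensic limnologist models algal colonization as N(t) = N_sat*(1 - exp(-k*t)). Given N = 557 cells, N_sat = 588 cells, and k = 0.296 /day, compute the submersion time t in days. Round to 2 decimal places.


PMSI from diatom colonization curve:
N / N_sat = 557 / 588 = 0.947279
1 - N/N_sat = 0.052721
ln(1 - N/N_sat) = -2.942741
t = -ln(1 - N/N_sat) / k = -(-2.942741) / 0.296 = 9.94 days

9.94


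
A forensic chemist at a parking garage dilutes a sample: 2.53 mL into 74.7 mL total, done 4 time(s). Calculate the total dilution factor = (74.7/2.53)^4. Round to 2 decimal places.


Dilution factor calculation:
Single dilution = V_total / V_sample = 74.7 / 2.53 ≈ 29.525692
Number of dilutions = 4
Total DF = (74.7 / 2.53)^4 (full precision, rounded at the end) = 759976.78

759976.78


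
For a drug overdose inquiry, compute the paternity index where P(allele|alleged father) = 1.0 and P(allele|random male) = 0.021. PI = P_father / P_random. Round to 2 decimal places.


Paternity Index calculation:
PI = P(allele|father) / P(allele|random)
PI = 1.0 / 0.021
PI = 47.62

47.62


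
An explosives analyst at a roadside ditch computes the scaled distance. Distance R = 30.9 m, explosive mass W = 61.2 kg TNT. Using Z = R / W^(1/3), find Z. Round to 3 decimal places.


Scaled distance calculation:
W^(1/3) = 61.2^(1/3) = 3.940795
Z = R / W^(1/3) = 30.9 / 3.940795
Z = 7.841 m/kg^(1/3)

7.841


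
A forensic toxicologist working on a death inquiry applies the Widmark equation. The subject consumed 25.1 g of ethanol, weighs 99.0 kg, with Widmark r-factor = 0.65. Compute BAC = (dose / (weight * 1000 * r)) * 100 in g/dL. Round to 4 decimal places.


Applying the Widmark formula:
BAC = (dose_g / (body_wt * 1000 * r)) * 100
Denominator = 99.0 * 1000 * 0.65 = 64350
BAC = (25.1 / 64350) * 100
BAC = 0.0390 g/dL

0.0390


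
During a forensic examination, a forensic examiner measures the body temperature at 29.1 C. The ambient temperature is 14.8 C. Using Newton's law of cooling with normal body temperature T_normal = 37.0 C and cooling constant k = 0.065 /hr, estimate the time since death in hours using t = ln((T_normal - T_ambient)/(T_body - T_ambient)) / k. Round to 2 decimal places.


Using Newton's law of cooling:
t = ln((T_normal - T_ambient) / (T_body - T_ambient)) / k
T_normal - T_ambient = 22.2
T_body - T_ambient = 14.3
Ratio = 1.552448
ln(ratio) = 0.439833
t = 0.439833 / 0.065 = 6.77 hours

6.77


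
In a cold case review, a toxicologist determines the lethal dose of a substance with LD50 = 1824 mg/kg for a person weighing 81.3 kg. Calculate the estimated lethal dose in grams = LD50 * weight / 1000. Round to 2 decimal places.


Lethal dose calculation:
Lethal dose = LD50 * body_weight / 1000
= 1824 * 81.3 / 1000
= 148291.2 / 1000
= 148.29 g

148.29


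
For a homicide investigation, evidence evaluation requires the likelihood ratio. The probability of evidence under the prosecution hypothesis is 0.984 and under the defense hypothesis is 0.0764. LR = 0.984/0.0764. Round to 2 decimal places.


Likelihood ratio calculation:
LR = P(E|Hp) / P(E|Hd)
LR = 0.984 / 0.0764
LR = 12.88

12.88


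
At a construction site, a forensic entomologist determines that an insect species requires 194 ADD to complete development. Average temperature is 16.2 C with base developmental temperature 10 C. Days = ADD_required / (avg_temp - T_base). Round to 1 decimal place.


Insect development time:
Effective temperature = avg_temp - T_base = 16.2 - 10 = 6.2 C
Days = ADD / effective_temp = 194 / 6.2 = 31.3 days

31.3


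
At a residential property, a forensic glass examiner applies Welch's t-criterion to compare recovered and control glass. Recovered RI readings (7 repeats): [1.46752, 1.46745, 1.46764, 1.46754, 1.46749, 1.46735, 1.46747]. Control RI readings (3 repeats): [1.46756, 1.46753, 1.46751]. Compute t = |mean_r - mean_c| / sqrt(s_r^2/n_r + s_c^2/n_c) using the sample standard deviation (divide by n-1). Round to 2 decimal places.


Welch's t-criterion for glass RI comparison:
Recovered mean = sum / n_r = 10.27246 / 7 = 1.4674943
Control mean = sum / n_c = 4.4026 / 3 = 1.4675333
Recovered sample variance s_r^2 = 7.89524e-09
Control sample variance s_c^2 = 6.33333e-10
Welch SE (unpooled) = sqrt(s_r^2/n_r + s_c^2/n_c) = sqrt(1.12789e-09 + 2.11111e-10) = sqrt(1.339e-09) = 3.65923e-05
|mean_r - mean_c| = 3.90476e-05
t = 3.90476e-05 / 3.65923e-05 = 1.07

1.07


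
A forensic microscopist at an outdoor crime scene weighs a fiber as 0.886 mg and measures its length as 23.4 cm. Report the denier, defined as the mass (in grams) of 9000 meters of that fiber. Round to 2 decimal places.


Denier calculation:
Mass in grams = 0.886 mg / 1000 = 0.000886 g
Length in meters = 23.4 cm / 100 = 0.234 m
Linear density = mass / length = 0.000886 / 0.234 = 0.00378632 g/m
Denier = (g/m) * 9000 = 0.00378632 * 9000 = 34.08

34.08


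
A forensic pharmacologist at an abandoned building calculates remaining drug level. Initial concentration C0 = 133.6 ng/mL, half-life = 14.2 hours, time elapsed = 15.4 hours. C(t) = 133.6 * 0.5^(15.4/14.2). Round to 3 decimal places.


Drug concentration decay:
Number of half-lives = t / t_half = 15.4 / 14.2 = 1.084507
Decay factor = 0.5^1.084507 = 0.47155338
C(t) = 133.6 * 0.47155338 = 63.000 ng/mL

63.000


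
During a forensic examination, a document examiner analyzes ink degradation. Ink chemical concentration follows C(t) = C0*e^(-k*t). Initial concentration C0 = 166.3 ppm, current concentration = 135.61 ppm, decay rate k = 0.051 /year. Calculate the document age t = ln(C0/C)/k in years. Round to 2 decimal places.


Document age estimation:
C0/C = 166.3 / 135.61 = 1.226311
ln(C0/C) = 0.20401
t = 0.20401 / 0.051 = 4.00 years

4.00


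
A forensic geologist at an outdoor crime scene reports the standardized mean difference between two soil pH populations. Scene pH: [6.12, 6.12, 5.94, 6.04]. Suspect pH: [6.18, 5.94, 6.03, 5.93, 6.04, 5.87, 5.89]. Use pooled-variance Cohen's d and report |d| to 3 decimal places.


Pooled-variance Cohen's d for soil pH comparison:
Scene mean = 24.22 / 4 = 6.055
Suspect mean = 41.88 / 7 = 5.982857
Scene sample variance s_s^2 = 0.0073
Suspect sample variance s_c^2 = 0.011724
Pooled variance = ((n_s-1)*s_s^2 + (n_c-1)*s_c^2) / (n_s + n_c - 2) = 0.010249
Pooled SD = sqrt(0.010249) = 0.101237
Mean difference = 0.072143
|d| = |0.072143| / 0.101237 = 0.713

0.713


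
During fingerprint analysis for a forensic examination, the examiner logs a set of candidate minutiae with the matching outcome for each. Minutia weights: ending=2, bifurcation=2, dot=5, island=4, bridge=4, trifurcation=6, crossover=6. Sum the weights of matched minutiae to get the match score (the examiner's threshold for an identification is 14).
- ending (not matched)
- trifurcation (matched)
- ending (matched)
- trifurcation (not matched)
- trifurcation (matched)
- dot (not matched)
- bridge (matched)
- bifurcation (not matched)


Weighted minutiae match score:
  ending: not matched, +0
  trifurcation: matched, +6 (running total 6)
  ending: matched, +2 (running total 8)
  trifurcation: not matched, +0
  trifurcation: matched, +6 (running total 14)
  dot: not matched, +0
  bridge: matched, +4 (running total 18)
  bifurcation: not matched, +0
Total score = 18
Threshold = 14; verdict = identification

18


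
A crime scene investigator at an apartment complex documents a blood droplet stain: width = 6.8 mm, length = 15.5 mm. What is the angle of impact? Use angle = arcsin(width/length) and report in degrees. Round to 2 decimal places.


Blood spatter impact angle calculation:
width / length = 6.8 / 15.5 = 0.43871
angle = arcsin(0.43871)
angle = 26.02 degrees

26.02


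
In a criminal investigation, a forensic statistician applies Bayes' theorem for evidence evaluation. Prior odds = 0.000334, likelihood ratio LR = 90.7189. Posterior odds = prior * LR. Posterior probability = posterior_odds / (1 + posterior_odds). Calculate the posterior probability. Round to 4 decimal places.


Bayesian evidence evaluation:
Posterior odds = prior_odds * LR = 0.000334 * 90.7189 = 0.03030011
Posterior probability = posterior_odds / (1 + posterior_odds)
= 0.03030011 / (1 + 0.03030011)
= 0.03030011 / 1.03030011
= 0.0294

0.0294


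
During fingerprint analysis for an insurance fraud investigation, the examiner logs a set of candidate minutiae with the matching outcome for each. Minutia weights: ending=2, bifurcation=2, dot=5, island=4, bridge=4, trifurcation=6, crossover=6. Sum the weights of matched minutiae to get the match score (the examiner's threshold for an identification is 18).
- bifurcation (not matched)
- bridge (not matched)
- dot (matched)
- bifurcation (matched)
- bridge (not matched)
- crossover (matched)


Weighted minutiae match score:
  bifurcation: not matched, +0
  bridge: not matched, +0
  dot: matched, +5 (running total 5)
  bifurcation: matched, +2 (running total 7)
  bridge: not matched, +0
  crossover: matched, +6 (running total 13)
Total score = 13
Threshold = 18; verdict = inconclusive

13


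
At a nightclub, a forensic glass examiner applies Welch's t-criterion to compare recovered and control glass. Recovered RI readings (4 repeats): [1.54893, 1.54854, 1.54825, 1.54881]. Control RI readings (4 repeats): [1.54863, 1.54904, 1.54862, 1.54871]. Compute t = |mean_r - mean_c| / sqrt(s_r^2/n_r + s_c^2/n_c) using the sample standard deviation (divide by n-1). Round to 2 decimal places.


Welch's t-criterion for glass RI comparison:
Recovered mean = sum / n_r = 6.19453 / 4 = 1.5486325
Control mean = sum / n_c = 6.195 / 4 = 1.54875
Recovered sample variance s_r^2 = 9.1625e-08
Control sample variance s_c^2 = 3.9e-08
Welch SE (unpooled) = sqrt(s_r^2/n_r + s_c^2/n_c) = sqrt(2.29063e-08 + 9.75e-09) = sqrt(3.26563e-08) = 0.000180711
|mean_r - mean_c| = 0.0001175
t = 0.0001175 / 0.000180711 = 0.65

0.65


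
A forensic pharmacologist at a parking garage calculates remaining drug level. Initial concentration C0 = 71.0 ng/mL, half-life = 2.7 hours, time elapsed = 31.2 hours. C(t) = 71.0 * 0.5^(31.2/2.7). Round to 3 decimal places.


Drug concentration decay:
Number of half-lives = t / t_half = 31.2 / 2.7 = 11.555556
Decay factor = 0.5^11.555556 = 0.00033222
C(t) = 71.0 * 0.00033222 = 0.024 ng/mL

0.024


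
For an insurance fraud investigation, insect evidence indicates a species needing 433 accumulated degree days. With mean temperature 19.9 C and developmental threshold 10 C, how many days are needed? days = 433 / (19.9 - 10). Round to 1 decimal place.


Insect development time:
Effective temperature = avg_temp - T_base = 19.9 - 10 = 9.9 C
Days = ADD / effective_temp = 433 / 9.9 = 43.7 days

43.7


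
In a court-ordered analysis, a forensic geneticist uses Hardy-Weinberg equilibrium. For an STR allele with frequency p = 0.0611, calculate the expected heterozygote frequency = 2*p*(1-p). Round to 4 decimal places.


Hardy-Weinberg heterozygote frequency:
q = 1 - p = 1 - 0.0611 = 0.9389
2pq = 2 * 0.0611 * 0.9389 = 0.1147

0.1147


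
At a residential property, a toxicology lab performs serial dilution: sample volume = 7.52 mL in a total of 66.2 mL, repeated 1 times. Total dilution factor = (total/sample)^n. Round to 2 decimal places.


Dilution factor calculation:
Single dilution = V_total / V_sample = 66.2 / 7.52 ≈ 8.803191
Number of dilutions = 1
Total DF = (66.2 / 7.52)^1 (full precision, rounded at the end) = 8.80

8.80


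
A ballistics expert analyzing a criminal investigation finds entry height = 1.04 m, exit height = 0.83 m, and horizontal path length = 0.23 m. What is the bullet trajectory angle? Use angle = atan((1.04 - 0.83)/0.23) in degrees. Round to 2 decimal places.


Bullet trajectory angle:
Height difference = 1.04 - 0.83 = 0.21 m
angle = atan(0.21 / 0.23)
angle = atan(0.913043)
angle = 42.40 degrees

42.40


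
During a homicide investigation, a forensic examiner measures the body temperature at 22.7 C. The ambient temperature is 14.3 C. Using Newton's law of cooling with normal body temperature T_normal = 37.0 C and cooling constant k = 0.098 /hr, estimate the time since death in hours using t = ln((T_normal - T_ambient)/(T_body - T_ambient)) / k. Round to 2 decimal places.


Using Newton's law of cooling:
t = ln((T_normal - T_ambient) / (T_body - T_ambient)) / k
T_normal - T_ambient = 22.7
T_body - T_ambient = 8.4
Ratio = 2.702381
ln(ratio) = 0.994133
t = 0.994133 / 0.098 = 10.14 hours

10.14


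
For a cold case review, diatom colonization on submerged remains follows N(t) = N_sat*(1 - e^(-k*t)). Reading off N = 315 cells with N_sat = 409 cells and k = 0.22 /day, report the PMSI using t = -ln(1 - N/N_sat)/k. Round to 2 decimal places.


PMSI from diatom colonization curve:
N / N_sat = 315 / 409 = 0.770171
1 - N/N_sat = 0.229829
ln(1 - N/N_sat) = -1.47042
t = -ln(1 - N/N_sat) / k = -(-1.47042) / 0.22 = 6.68 days

6.68


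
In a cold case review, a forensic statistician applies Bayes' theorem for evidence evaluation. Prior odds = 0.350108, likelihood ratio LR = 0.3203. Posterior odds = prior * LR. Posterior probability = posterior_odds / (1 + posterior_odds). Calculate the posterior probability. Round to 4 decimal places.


Bayesian evidence evaluation:
Posterior odds = prior_odds * LR = 0.350108 * 0.3203 = 0.1121396
Posterior probability = posterior_odds / (1 + posterior_odds)
= 0.1121396 / (1 + 0.1121396)
= 0.1121396 / 1.1121396
= 0.1008

0.1008


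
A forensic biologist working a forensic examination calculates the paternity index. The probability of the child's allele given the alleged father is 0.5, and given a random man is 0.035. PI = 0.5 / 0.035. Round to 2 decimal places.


Paternity Index calculation:
PI = P(allele|father) / P(allele|random)
PI = 0.5 / 0.035
PI = 14.29

14.29


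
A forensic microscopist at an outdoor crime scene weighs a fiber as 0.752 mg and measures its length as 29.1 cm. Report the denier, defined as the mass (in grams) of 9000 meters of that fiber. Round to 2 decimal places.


Denier calculation:
Mass in grams = 0.752 mg / 1000 = 0.000752 g
Length in meters = 29.1 cm / 100 = 0.291 m
Linear density = mass / length = 0.000752 / 0.291 = 0.00258419 g/m
Denier = (g/m) * 9000 = 0.00258419 * 9000 = 23.26

23.26


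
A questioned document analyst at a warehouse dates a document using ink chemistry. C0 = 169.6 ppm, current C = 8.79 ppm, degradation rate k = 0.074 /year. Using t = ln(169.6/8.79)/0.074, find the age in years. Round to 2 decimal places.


Document age estimation:
C0/C = 169.6 / 8.79 = 19.294653
ln(C0/C) = 2.959828
t = 2.959828 / 0.074 = 40.00 years

40.00


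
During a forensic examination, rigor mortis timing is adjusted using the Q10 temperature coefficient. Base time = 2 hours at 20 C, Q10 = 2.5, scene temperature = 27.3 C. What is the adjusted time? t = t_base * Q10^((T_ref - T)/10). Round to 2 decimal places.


Rigor mortis time adjustment:
Exponent = (T_ref - T_actual) / 10 = (20 - 27.3) / 10 = -0.73
Q10 factor = 2.5^-0.73 = 0.51228
t_adjusted = 2 * 0.51228 = 1.02 hours

1.02


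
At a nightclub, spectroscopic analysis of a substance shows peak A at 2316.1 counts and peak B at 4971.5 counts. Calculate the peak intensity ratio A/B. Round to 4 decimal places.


Spectral peak ratio:
Peak A = 2316.1 counts
Peak B = 4971.5 counts
Ratio = 2316.1 / 4971.5 = 0.4659

0.4659


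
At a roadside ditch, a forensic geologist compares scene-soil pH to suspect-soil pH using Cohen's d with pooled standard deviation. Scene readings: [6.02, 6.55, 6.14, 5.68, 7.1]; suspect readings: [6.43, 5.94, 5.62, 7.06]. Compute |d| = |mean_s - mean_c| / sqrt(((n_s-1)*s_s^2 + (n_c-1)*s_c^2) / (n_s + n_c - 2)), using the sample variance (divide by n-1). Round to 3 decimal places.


Pooled-variance Cohen's d for soil pH comparison:
Scene mean = 31.49 / 5 = 6.298
Suspect mean = 25.05 / 4 = 6.2625
Scene sample variance s_s^2 = 0.29772
Suspect sample variance s_c^2 = 0.393625
Pooled variance = ((n_s-1)*s_s^2 + (n_c-1)*s_c^2) / (n_s + n_c - 2) = 0.338822
Pooled SD = sqrt(0.338822) = 0.582084
Mean difference = 0.0355
|d| = |0.0355| / 0.582084 = 0.061

0.061
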